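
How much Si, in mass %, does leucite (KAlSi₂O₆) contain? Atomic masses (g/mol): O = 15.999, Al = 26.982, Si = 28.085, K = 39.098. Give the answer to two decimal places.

M(KAlSi₂O₆) = 218.244 g/mol.
Si contributes 2 × 28.085 = 56.170 g per mole.
56.170/218.244 = 0.2574 → 25.74%.

25.74 mass %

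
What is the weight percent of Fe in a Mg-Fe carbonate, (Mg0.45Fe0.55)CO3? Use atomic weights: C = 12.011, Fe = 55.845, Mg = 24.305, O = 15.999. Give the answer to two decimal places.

30.21 weight percent

M((Mg0.45Fe0.55)CO3) = 101.660 g/mol.
Fe contributes 0.55 × 55.845 = 30.715 g per mole.
30.715/101.660 = 0.3021 → 30.21%.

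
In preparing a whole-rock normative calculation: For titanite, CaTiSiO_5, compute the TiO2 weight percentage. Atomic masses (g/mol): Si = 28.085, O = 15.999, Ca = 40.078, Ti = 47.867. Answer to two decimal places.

40.74 wt%

Molar mass of CaTiSiO_5 = 1·40.078 + 1·47.867 + 1·28.085 + 5·15.999 = 196.025 g/mol.
Each formula unit contains 1 Ti, equivalent to 1/1 = 1.0000 mol TiO2.
M(TiO2) = 1×47.867 + 2×15.999 = 79.865 g/mol.
Mass of TiO2 per formula unit = 1.0000 × 79.865 = 79.865 g.
TiO2 wt% = 79.865 / 196.025 × 100 = 40.74%.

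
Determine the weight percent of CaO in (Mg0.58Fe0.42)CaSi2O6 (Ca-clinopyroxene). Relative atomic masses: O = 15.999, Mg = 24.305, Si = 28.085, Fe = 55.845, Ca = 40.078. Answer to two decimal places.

24.40 wt%

Formula mass = 229.794 g/mol.
1 Ca → 1.0000 mol CaO per formula unit; M(CaO) = 56.077, so CaO mass = 56.077 g.
56.077/229.794 × 100 = 24.40 wt%.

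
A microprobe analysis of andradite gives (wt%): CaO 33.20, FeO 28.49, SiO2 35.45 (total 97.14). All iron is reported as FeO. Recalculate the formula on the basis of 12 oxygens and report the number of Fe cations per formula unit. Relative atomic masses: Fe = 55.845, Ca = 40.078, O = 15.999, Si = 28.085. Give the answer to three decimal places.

2.194 Fe apfu

CaO (M=56.077): mol = 0.59204; Ca = 0.59204, O = 0.59204.
FeO (M=71.844): mol = 0.39655; Fe = 0.39655, O = 0.39655.
SiO2 (M=60.083): mol = 0.59002; Si = 0.59002, O = 1.18004.
ΣO = 2.16863; factor = 12/ΣO = 5.53345.
Fe apfu = 0.39655 × 5.53345 = 2.194.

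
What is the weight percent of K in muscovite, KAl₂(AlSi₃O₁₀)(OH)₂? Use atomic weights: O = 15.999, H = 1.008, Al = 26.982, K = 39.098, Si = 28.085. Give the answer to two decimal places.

9.82 mass %

Molar mass of KAl₂(AlSi₃O₁₀)(OH)₂: 1×39.098 + 3×26.982 + 3×28.085 + 12×15.999 + 2×1.008 = 398.303 g/mol.
Mass of K per formula unit: 1 × 39.098 = 39.098 g.
Weight fraction K = 39.098 / 398.303 = 0.0982.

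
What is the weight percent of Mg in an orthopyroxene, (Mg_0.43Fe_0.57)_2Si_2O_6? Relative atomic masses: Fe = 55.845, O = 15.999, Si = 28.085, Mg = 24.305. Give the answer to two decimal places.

8.83 weight percent

M((Mg_0.43Fe_0.57)_2Si_2O_6) = 236.730 g/mol.
Mg contributes 0.86 × 24.305 = 20.902 g per mole.
20.902/236.730 = 0.0883 → 8.83%.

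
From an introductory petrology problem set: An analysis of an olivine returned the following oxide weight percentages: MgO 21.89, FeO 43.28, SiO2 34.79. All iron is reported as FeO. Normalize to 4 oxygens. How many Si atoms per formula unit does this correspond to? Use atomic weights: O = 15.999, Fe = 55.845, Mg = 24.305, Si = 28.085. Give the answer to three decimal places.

21.89 wt% MgO ÷ 40.304 g/mol = 0.54312 mol, giving 0.54312 Mg and 0.54312 O.
43.28 wt% FeO ÷ 71.844 g/mol = 0.60242 mol, giving 0.60242 Fe and 0.60242 O.
34.79 wt% SiO2 ÷ 60.083 g/mol = 0.57903 mol, giving 0.57903 Si and 1.15806 O.
Oxygen sums to 2.30360; scaling by 4/2.30360 = 1.73641 puts the formula on 4 O.
Si: 0.57903 × 1.73641 = 1.005 atoms per formula unit.

1.005 Si apfu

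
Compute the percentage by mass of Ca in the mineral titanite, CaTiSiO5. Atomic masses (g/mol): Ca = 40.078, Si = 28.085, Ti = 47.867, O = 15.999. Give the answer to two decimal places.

Formula mass = 1*40.078 + 1*47.867 + 1*28.085 + 5*15.999 = 196.025 g/mol, of which 40.078 g is Ca.
So Ca makes up 40.078/196.025 = 0.2045 of the mass, i.e. 20.45%.

20.45 weight percent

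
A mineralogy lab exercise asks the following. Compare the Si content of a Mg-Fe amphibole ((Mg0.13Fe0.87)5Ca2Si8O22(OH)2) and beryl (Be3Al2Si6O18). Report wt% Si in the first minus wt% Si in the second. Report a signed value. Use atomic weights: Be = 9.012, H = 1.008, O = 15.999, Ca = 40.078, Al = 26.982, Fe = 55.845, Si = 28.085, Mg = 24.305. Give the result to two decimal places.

First mineral: 224.680 g Si in 949.552 g formula = 23.66 wt% Si.
Second mineral: 168.510 g Si in 537.492 g formula = 31.35 wt% Si.
23.66% − 31.35% gives a difference of -7.69 percentage points.

-7.69 percentage points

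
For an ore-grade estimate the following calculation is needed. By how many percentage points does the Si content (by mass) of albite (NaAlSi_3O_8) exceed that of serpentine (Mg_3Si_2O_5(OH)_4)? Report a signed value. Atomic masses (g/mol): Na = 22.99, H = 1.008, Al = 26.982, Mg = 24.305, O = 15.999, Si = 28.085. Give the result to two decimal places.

11.86 percentage points

First mineral: 84.255 g Si in 262.219 g formula = 32.13 wt% Si.
Second mineral: 56.170 g Si in 277.108 g formula = 20.27 wt% Si.
32.13% − 20.27% gives a difference of 11.86 percentage points.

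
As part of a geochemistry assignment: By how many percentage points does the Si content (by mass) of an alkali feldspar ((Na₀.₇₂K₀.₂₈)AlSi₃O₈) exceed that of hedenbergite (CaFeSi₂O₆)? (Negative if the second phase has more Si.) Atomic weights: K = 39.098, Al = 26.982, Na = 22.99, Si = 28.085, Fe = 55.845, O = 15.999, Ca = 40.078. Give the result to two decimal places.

Si in (Na₀.₇₂K₀.₂₈)AlSi₃O₈: molar mass 266.729 g/mol; 3×28.085 = 84.255 g → 31.59 wt%.
Si in CaFeSi₂O₆: molar mass 248.087 g/mol; 2×28.085 = 56.170 g → 22.64 wt%.
Difference = 31.59 − 22.64 = 8.95 percentage points.

8.95 percentage points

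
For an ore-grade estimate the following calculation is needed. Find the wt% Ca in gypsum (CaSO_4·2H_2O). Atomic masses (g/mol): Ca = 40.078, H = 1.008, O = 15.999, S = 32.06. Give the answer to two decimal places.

23.28 weight percent

Molar mass of CaSO_4·2H_2O: 1*40.078 + 1*32.06 + 6*15.999 + 4*1.008 = 172.164 g/mol.
Mass of Ca per formula unit: 1 × 40.078 = 40.078 g.
Weight fraction Ca = 40.078 / 172.164 = 0.2328.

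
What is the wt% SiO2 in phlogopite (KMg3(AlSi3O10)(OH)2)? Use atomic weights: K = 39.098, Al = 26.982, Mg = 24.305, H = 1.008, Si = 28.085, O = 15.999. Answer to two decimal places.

43.20 wt%

Molar mass of KMg3(AlSi3O10)(OH)2 = 1*39.098 + 3*24.305 + 1*26.982 + 3*28.085 + 12*15.999 + 2*1.008 = 417.254 g/mol.
Each formula unit contains 3 Si, equivalent to 3/1 = 3.0000 mol SiO2.
M(SiO2) = 1×28.085 + 2×15.999 = 60.083 g/mol.
Mass of SiO2 per formula unit = 3.0000 × 60.083 = 180.249 g.
SiO2 wt% = 180.249 / 417.254 × 100 = 43.20%.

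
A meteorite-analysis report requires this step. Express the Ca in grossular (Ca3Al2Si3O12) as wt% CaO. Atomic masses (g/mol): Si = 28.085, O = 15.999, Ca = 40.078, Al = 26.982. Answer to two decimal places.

37.35 wt%

Molar mass of Ca3Al2Si3O12 = 3×40.078 + 2×26.982 + 3×28.085 + 12×15.999 = 450.441 g/mol.
Each formula unit contains 3 Ca, equivalent to 3/1 = 3.0000 mol CaO.
M(CaO) = 1×40.078 + 1×15.999 = 56.077 g/mol.
Mass of CaO per formula unit = 3.0000 × 56.077 = 168.231 g.
CaO wt% = 168.231 / 450.441 × 100 = 37.35%.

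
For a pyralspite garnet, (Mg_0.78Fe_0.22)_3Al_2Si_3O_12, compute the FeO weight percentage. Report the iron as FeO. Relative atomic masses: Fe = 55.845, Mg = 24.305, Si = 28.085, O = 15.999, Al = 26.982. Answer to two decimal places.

M((Mg_0.78Fe_0.22)_3Al_2Si_3O_12) = 423.938 g/mol; M(FeO) = 71.844 g/mol.
Moles FeO per formula unit = 0.66 Fe ÷ 1 = 0.6600.
FeO fraction = (0.6600 × 71.844) / 423.938 = 47.417/423.938 = 0.1118.

11.18 wt%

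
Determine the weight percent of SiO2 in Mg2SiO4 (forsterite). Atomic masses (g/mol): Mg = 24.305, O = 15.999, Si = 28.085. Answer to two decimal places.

Formula mass = 140.691 g/mol.
1 Si → 1.0000 mol SiO2 per formula unit; M(SiO2) = 60.083, so SiO2 mass = 60.083 g.
60.083/140.691 × 100 = 42.71 wt%.

42.71 wt%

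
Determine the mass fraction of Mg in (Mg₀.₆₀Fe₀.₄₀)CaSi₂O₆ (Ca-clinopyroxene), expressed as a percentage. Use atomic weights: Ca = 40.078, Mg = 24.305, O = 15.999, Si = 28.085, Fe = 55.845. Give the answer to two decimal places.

6.36 mass %

M((Mg₀.₆₀Fe₀.₄₀)CaSi₂O₆) = 229.163 g/mol.
Mg contributes 0.60 × 24.305 = 14.583 g per mole.
14.583/229.163 = 0.0636 → 6.36%.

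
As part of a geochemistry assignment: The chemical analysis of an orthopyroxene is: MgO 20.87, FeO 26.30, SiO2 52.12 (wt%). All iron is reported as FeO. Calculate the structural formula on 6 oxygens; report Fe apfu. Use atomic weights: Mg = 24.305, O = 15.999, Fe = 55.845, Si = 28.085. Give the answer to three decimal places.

0.839 Fe apfu

20.87 wt% MgO ÷ 40.304 g/mol = 0.51781 mol, giving 0.51781 Mg and 0.51781 O.
26.30 wt% FeO ÷ 71.844 g/mol = 0.36607 mol, giving 0.36607 Fe and 0.36607 O.
52.12 wt% SiO2 ÷ 60.083 g/mol = 0.86747 mol, giving 0.86747 Si and 1.73494 O.
Oxygen sums to 2.61882; scaling by 6/2.61882 = 2.29111 puts the formula on 6 O.
Fe: 0.36607 × 2.29111 = 0.839 atoms per formula unit.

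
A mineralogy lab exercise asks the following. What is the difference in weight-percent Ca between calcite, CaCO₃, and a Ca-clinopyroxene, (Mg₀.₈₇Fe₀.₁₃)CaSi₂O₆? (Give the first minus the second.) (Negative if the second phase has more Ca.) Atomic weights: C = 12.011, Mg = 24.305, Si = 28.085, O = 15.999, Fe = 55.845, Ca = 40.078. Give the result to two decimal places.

First mineral: 40.078 g Ca in 100.086 g formula = 40.04 wt% Ca.
Second mineral: 40.078 g Ca in 220.647 g formula = 18.16 wt% Ca.
40.04% − 18.16% gives a difference of 21.88 percentage points.

21.88 percentage points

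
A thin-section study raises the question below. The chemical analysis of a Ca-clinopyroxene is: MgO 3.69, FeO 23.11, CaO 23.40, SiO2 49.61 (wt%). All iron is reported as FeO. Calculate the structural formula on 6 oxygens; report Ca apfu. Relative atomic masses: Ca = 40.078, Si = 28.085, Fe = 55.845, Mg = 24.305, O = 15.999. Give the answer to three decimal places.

3.69 wt% MgO ÷ 40.304 g/mol = 0.09155 mol, giving 0.09155 Mg and 0.09155 O.
23.11 wt% FeO ÷ 71.844 g/mol = 0.32167 mol, giving 0.32167 Fe and 0.32167 O.
23.40 wt% CaO ÷ 56.077 g/mol = 0.41728 mol, giving 0.41728 Ca and 0.41728 O.
49.61 wt% SiO2 ÷ 60.083 g/mol = 0.82569 mol, giving 0.82569 Si and 1.65138 O.
Oxygen sums to 2.48188; scaling by 6/2.48188 = 2.41752 puts the formula on 6 O.
Ca: 0.41728 × 2.41752 = 1.009 atoms per formula unit.

1.009 Ca apfu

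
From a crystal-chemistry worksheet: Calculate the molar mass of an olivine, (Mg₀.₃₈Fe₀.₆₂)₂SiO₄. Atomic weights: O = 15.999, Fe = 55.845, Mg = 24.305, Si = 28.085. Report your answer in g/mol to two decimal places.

179.80 g/mol

M = 0.76×24.305 + 1.24×55.845 + 1×28.085 + 4×15.999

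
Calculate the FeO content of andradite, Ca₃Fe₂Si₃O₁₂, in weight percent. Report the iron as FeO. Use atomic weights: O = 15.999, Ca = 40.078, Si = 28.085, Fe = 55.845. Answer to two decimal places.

Molar mass of Ca₃Fe₂Si₃O₁₂ = 3*40.078 + 2*55.845 + 3*28.085 + 12*15.999 = 508.167 g/mol.
Each formula unit contains 2 Fe, equivalent to 2/1 = 2.0000 mol FeO.
M(FeO) = 1×55.845 + 1×15.999 = 71.844 g/mol.
Mass of FeO per formula unit = 2.0000 × 71.844 = 143.688 g.
FeO wt% = 143.688 / 508.167 × 100 = 28.28%.

28.28 wt%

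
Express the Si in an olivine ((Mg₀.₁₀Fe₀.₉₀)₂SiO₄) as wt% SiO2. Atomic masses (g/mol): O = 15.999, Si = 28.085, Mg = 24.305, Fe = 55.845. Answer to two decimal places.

30.43 wt%

Molar mass of (Mg₀.₁₀Fe₀.₉₀)₂SiO₄ = 0.20·24.305 + 1.80·55.845 + 1·28.085 + 4·15.999 = 197.463 g/mol.
Each formula unit contains 1 Si, equivalent to 1/1 = 1.0000 mol SiO2.
M(SiO2) = 1×28.085 + 2×15.999 = 60.083 g/mol.
Mass of SiO2 per formula unit = 1.0000 × 60.083 = 60.083 g.
SiO2 wt% = 60.083 / 197.463 × 100 = 30.43%.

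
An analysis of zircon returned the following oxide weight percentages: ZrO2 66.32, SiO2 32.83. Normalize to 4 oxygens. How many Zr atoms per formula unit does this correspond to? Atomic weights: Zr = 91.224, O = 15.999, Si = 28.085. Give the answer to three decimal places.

0.992 Zr apfu

66.32 wt% ZrO2 ÷ 123.222 g/mol = 0.53822 mol, giving 0.53822 Zr and 1.07644 O.
32.83 wt% SiO2 ÷ 60.083 g/mol = 0.54641 mol, giving 0.54641 Si and 1.09282 O.
Oxygen sums to 2.16926; scaling by 4/2.16926 = 1.84395 puts the formula on 4 O.
Zr: 0.53822 × 1.84395 = 0.992 atoms per formula unit.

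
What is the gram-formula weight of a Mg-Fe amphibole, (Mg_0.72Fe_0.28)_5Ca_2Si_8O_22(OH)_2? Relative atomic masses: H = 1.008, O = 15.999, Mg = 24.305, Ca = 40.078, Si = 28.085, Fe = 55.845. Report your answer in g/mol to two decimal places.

The formula mass is the sum 3.60×24.305 + 1.40×55.845 + 2×40.078 + 8×28.085 + 24×15.999 + 2×1.008.

856.51 g/mol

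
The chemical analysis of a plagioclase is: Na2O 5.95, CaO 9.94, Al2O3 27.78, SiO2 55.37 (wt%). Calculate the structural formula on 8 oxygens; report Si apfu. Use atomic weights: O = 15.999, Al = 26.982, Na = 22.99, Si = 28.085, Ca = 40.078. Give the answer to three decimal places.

2.513 Si apfu

Na2O (M=61.979): mol = 0.09600; Na = 0.19200, O = 0.09600.
CaO (M=56.077): mol = 0.17726; Ca = 0.17726, O = 0.17726.
Al2O3 (M=101.961): mol = 0.27246; Al = 0.54492, O = 0.81738.
SiO2 (M=60.083): mol = 0.92156; Si = 0.92156, O = 1.84312.
ΣO = 2.93376; factor = 8/ΣO = 2.72688.
Si apfu = 0.92156 × 2.72688 = 2.513.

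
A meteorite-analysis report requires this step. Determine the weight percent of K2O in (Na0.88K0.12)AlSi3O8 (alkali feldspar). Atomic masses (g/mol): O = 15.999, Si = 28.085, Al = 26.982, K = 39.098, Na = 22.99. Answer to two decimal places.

Molar mass of (Na0.88K0.12)AlSi3O8 = 0.88×22.99 + 0.12×39.098 + 1×26.982 + 3×28.085 + 8×15.999 = 264.152 g/mol.
Each formula unit contains 0.12 K, equivalent to 0.12/2 = 0.0600 mol K2O.
M(K2O) = 2×39.098 + 1×15.999 = 94.195 g/mol.
Mass of K2O per formula unit = 0.0600 × 94.195 = 5.652 g.
K2O wt% = 5.652 / 264.152 × 100 = 2.14%.

2.14 wt%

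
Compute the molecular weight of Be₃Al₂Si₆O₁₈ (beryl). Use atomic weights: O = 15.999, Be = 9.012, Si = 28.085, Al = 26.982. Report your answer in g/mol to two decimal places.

M = 3×9.012 + 2×26.982 + 6×28.085 + 18×15.999

537.49 g/mol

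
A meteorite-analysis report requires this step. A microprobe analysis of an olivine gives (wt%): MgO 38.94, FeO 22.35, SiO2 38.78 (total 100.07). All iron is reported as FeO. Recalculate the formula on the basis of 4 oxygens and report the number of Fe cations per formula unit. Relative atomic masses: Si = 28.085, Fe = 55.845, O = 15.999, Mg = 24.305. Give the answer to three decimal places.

38.94 wt% MgO ÷ 40.304 g/mol = 0.96616 mol, giving 0.96616 Mg and 0.96616 O.
22.35 wt% FeO ÷ 71.844 g/mol = 0.31109 mol, giving 0.31109 Fe and 0.31109 O.
38.78 wt% SiO2 ÷ 60.083 g/mol = 0.64544 mol, giving 0.64544 Si and 1.29088 O.
Oxygen sums to 2.56813; scaling by 4/2.56813 = 1.55755 puts the formula on 4 O.
Fe: 0.31109 × 1.55755 = 0.485 atoms per formula unit.

0.485 Fe apfu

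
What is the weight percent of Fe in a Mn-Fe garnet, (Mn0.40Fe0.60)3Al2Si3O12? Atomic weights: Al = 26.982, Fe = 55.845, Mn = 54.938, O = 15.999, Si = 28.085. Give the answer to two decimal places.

20.24 mass %

Formula mass = 1.20*54.938 + 1.80*55.845 + 2*26.982 + 3*28.085 + 12*15.999 = 496.654 g/mol, of which 100.521 g is Fe.
So Fe makes up 100.521/496.654 = 0.2024 of the mass, i.e. 20.24%.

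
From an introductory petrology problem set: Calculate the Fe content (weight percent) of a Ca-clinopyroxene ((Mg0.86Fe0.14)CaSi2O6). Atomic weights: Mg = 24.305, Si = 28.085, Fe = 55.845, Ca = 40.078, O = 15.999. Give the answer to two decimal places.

M((Mg0.86Fe0.14)CaSi2O6) = 220.963 g/mol.
Fe contributes 0.14 × 55.845 = 7.818 g per mole.
7.818/220.963 = 0.0354 → 3.54%.

3.54 weight percent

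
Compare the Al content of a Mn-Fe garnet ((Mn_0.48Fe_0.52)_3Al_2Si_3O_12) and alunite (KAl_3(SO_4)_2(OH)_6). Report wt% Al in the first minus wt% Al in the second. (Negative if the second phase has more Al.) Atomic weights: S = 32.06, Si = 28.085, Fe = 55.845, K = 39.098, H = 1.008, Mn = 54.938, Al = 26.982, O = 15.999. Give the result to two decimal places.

-8.67 percentage points

First mineral: 53.964 g Al in 496.436 g formula = 10.87 wt% Al.
Second mineral: 80.946 g Al in 414.198 g formula = 19.54 wt% Al.
10.87% − 19.54% gives a difference of -8.67 percentage points.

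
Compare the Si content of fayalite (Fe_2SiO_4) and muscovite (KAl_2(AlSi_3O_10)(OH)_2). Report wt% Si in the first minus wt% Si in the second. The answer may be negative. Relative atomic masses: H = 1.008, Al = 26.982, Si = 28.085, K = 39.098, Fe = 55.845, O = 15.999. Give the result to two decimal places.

-7.37 percentage points

First mineral: 28.085 g Si in 203.771 g formula = 13.78 wt% Si.
Second mineral: 84.255 g Si in 398.303 g formula = 21.15 wt% Si.
13.78% − 21.15% gives a difference of -7.37 percentage points.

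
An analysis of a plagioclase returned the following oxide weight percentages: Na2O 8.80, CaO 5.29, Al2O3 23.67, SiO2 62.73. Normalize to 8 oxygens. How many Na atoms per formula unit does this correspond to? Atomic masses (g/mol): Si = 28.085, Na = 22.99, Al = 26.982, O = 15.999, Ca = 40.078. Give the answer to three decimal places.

0.752 Na apfu

8.80 wt% Na2O ÷ 61.979 g/mol = 0.14198 mol, giving 0.28396 Na and 0.14198 O.
5.29 wt% CaO ÷ 56.077 g/mol = 0.09433 mol, giving 0.09433 Ca and 0.09433 O.
23.67 wt% Al2O3 ÷ 101.961 g/mol = 0.23215 mol, giving 0.46430 Al and 0.69645 O.
62.73 wt% SiO2 ÷ 60.083 g/mol = 1.04406 mol, giving 1.04406 Si and 2.08812 O.
Oxygen sums to 3.02088; scaling by 8/3.02088 = 2.64823 puts the formula on 8 O.
Na: 0.28396 × 2.64823 = 0.752 atoms per formula unit.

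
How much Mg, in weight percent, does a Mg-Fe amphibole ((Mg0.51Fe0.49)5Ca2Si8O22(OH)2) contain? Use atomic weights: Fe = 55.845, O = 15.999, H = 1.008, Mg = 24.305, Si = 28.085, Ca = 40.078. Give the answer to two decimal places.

Molar mass of (Mg0.51Fe0.49)5Ca2Si8O22(OH)2: 2.55*24.305 + 2.45*55.845 + 2*40.078 + 8*28.085 + 24*15.999 + 2*1.008 = 889.626 g/mol.
Mass of Mg per formula unit: 2.55 × 24.305 = 61.978 g.
Weight fraction Mg = 61.978 / 889.626 = 0.0697.

6.97 weight percent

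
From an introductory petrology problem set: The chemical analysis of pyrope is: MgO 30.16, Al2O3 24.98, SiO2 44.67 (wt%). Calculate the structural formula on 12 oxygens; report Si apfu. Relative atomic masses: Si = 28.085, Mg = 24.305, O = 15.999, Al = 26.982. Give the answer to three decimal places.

MgO: 30.16/40.304 = 0.74831 mol → 0.74831 mol Mg, 0.74831 mol O.
Al2O3: 24.98/101.961 = 0.24500 mol → 0.49000 mol Al, 0.73500 mol O.
SiO2: 44.67/60.083 = 0.74347 mol → 0.74347 mol Si, 1.48694 mol O.
Total oxygen = 2.97025 mol. Normalization factor = 12/2.97025 = 4.04006.
Si per 12 O = 0.74347 × 4.04006 = 3.004.

3.004 Si apfu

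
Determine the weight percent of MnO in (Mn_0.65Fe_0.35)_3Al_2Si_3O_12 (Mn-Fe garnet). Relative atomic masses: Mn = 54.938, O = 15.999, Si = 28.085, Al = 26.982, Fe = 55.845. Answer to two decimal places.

27.89 wt%

M((Mn_0.65Fe_0.35)_3Al_2Si_3O_12) = 495.973 g/mol; M(MnO) = 70.937 g/mol.
Moles MnO per formula unit = 1.95 Mn ÷ 1 = 1.9500.
MnO fraction = (1.9500 × 70.937) / 495.973 = 138.327/495.973 = 0.2789.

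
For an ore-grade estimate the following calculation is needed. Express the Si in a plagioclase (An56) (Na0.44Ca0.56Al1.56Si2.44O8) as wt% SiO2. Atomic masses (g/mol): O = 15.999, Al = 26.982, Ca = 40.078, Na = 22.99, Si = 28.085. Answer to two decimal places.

M(Na0.44Ca0.56Al1.56Si2.44O8) = 271.171 g/mol; M(SiO2) = 60.083 g/mol.
Moles SiO2 per formula unit = 2.44 Si ÷ 1 = 2.4400.
SiO2 fraction = (2.4400 × 60.083) / 271.171 = 146.603/271.171 = 0.5406.

54.06 wt%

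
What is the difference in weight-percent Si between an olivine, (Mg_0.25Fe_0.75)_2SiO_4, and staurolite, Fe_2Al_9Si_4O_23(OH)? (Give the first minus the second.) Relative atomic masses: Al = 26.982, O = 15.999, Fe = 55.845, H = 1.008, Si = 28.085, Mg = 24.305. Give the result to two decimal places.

M((Mg_0.25Fe_0.75)_2SiO_4) = 188.001 g/mol, so wt% Si = 28.085/188.001 × 100 = 14.94%.
M(Fe_2Al_9Si_4O_23(OH)) = 851.852 g/mol, so wt% Si = 112.340/851.852 × 100 = 13.19%.
14.94 − 13.19 = 1.75 pp.

1.75 percentage points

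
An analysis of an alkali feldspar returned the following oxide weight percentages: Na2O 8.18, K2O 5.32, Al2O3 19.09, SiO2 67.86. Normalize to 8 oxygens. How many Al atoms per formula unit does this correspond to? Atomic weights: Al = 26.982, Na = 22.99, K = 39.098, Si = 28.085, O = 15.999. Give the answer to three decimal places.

0.996 Al apfu

8.18 wt% Na2O ÷ 61.979 g/mol = 0.13198 mol, giving 0.26396 Na and 0.13198 O.
5.32 wt% K2O ÷ 94.195 g/mol = 0.05648 mol, giving 0.11296 K and 0.05648 O.
19.09 wt% Al2O3 ÷ 101.961 g/mol = 0.18723 mol, giving 0.37446 Al and 0.56169 O.
67.86 wt% SiO2 ÷ 60.083 g/mol = 1.12944 mol, giving 1.12944 Si and 2.25888 O.
Oxygen sums to 3.00903; scaling by 8/3.00903 = 2.65866 puts the formula on 8 O.
Al: 0.37446 × 2.65866 = 0.996 atoms per formula unit.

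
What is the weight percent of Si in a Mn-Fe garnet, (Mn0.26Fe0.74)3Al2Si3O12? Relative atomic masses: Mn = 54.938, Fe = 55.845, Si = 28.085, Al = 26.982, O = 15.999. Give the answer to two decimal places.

16.95 wt%

Formula mass = 0.78·54.938 + 2.22·55.845 + 2·26.982 + 3·28.085 + 12·15.999 = 497.035 g/mol, of which 84.255 g is Si.
So Si makes up 84.255/497.035 = 0.1695 of the mass, i.e. 16.95%.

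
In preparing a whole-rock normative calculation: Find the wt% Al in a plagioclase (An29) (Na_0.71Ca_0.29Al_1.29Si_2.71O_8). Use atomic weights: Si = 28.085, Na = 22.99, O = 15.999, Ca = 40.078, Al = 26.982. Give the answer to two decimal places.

M(Na_0.71Ca_0.29Al_1.29Si_2.71O_8) = 266.855 g/mol.
Al contributes 1.29 × 26.982 = 34.807 g per mole.
34.807/266.855 = 0.1304 → 13.04%.

13.04 mass %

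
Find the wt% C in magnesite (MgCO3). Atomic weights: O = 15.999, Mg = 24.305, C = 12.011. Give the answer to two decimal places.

Formula mass = 1*24.305 + 1*12.011 + 3*15.999 = 84.313 g/mol, of which 12.011 g is C.
So C makes up 12.011/84.313 = 0.1425 of the mass, i.e. 14.25%.

14.25 mass %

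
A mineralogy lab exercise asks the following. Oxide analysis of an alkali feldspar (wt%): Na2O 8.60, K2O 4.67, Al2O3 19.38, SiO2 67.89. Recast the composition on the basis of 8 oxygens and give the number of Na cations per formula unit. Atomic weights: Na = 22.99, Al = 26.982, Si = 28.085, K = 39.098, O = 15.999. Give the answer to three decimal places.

0.736 Na apfu

Na2O: 8.60/61.979 = 0.13876 mol → 0.27752 mol Na, 0.13876 mol O.
K2O: 4.67/94.195 = 0.04958 mol → 0.09916 mol K, 0.04958 mol O.
Al2O3: 19.38/101.961 = 0.19007 mol → 0.38014 mol Al, 0.57021 mol O.
SiO2: 67.89/60.083 = 1.12994 mol → 1.12994 mol Si, 2.25988 mol O.
Total oxygen = 3.01843 mol. Normalization factor = 8/3.01843 = 2.65038.
Na per 8 O = 0.27752 × 2.65038 = 0.736.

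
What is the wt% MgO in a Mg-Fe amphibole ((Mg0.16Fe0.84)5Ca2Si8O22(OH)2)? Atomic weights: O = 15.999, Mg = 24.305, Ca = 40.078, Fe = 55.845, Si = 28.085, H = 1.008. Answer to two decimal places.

Molar mass of (Mg0.16Fe0.84)5Ca2Si8O22(OH)2 = 0.80*24.305 + 4.20*55.845 + 2*40.078 + 8*28.085 + 24*15.999 + 2*1.008 = 944.821 g/mol.
Each formula unit contains 0.80 Mg, equivalent to 0.80/1 = 0.8000 mol MgO.
M(MgO) = 1×24.305 + 1×15.999 = 40.304 g/mol.
Mass of MgO per formula unit = 0.8000 × 40.304 = 32.243 g.
MgO wt% = 32.243 / 944.821 × 100 = 3.41%.

3.41 wt%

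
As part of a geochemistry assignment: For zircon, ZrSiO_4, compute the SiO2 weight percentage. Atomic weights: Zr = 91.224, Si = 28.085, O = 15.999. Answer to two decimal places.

32.78 wt%

Formula mass = 183.305 g/mol.
1 Si → 1.0000 mol SiO2 per formula unit; M(SiO2) = 60.083, so SiO2 mass = 60.083 g.
60.083/183.305 × 100 = 32.78 wt%.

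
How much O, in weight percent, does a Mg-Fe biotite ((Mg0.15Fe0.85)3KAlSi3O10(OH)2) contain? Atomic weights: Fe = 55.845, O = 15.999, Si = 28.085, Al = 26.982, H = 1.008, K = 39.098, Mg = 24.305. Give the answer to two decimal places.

Formula mass = 0.45*24.305 + 2.55*55.845 + 1*39.098 + 1*26.982 + 3*28.085 + 12*15.999 + 2*1.008 = 497.681 g/mol, of which 191.988 g is O.
So O makes up 191.988/497.681 = 0.3858 of the mass, i.e. 38.58%.

38.58 weight percent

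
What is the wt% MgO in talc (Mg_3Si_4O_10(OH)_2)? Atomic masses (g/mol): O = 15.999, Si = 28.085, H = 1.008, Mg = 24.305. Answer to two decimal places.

M(Mg_3Si_4O_10(OH)_2) = 379.259 g/mol; M(MgO) = 40.304 g/mol.
Moles MgO per formula unit = 3 Mg ÷ 1 = 3.0000.
MgO fraction = (3.0000 × 40.304) / 379.259 = 120.912/379.259 = 0.3188.

31.88 wt%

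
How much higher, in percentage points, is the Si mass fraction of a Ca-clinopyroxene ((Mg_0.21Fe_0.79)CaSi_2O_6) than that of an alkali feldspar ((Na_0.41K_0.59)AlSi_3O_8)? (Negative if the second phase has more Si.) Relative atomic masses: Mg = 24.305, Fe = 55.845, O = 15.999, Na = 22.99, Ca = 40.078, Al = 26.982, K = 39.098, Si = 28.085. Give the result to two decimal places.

-7.75 percentage points

M((Mg_0.21Fe_0.79)CaSi_2O_6) = 241.464 g/mol, so wt% Si = 56.170/241.464 × 100 = 23.26%.
M((Na_0.41K_0.59)AlSi_3O_8) = 271.723 g/mol, so wt% Si = 84.255/271.723 × 100 = 31.01%.
23.26 − 31.01 = -7.75 pp.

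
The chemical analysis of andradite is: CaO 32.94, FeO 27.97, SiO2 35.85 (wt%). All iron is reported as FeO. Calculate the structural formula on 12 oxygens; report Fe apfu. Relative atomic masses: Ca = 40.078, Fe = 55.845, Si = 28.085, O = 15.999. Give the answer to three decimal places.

2.153 Fe apfu

CaO (M=56.077): mol = 0.58741; Ca = 0.58741, O = 0.58741.
FeO (M=71.844): mol = 0.38932; Fe = 0.38932, O = 0.38932.
SiO2 (M=60.083): mol = 0.59667; Si = 0.59667, O = 1.19334.
ΣO = 2.17007; factor = 12/ΣO = 5.52978.
Fe apfu = 0.38932 × 5.52978 = 2.153.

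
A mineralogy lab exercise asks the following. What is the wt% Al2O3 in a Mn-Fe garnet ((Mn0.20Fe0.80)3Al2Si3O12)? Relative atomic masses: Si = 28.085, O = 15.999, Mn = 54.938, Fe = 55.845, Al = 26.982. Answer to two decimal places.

20.51 wt%

Molar mass of (Mn0.20Fe0.80)3Al2Si3O12 = 0.60×54.938 + 2.40×55.845 + 2×26.982 + 3×28.085 + 12×15.999 = 497.198 g/mol.
Each formula unit contains 2 Al, equivalent to 2/2 = 1.0000 mol Al2O3.
M(Al2O3) = 2×26.982 + 3×15.999 = 101.961 g/mol.
Mass of Al2O3 per formula unit = 1.0000 × 101.961 = 101.961 g.
Al2O3 wt% = 101.961 / 497.198 × 100 = 20.51%.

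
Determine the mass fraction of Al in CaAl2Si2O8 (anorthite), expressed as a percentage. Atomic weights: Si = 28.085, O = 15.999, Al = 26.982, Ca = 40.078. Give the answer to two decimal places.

19.40 mass %

M(CaAl2Si2O8) = 278.204 g/mol.
Al contributes 2 × 26.982 = 53.964 g per mole.
53.964/278.204 = 0.1940 → 19.40%.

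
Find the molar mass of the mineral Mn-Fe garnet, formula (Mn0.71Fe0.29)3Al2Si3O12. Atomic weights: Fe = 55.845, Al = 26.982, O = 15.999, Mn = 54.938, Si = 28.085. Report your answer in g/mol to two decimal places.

495.81 g/mol

The formula mass is the sum 2.13(54.938) + 0.87(55.845) + 2(26.982) + 3(28.085) + 12(15.999).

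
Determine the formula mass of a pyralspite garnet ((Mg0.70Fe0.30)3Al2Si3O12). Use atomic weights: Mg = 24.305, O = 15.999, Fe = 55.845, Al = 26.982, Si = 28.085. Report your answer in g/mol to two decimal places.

M = 2.10(24.305) + 0.90(55.845) + 2(26.982) + 3(28.085) + 12(15.999)

431.51 g/mol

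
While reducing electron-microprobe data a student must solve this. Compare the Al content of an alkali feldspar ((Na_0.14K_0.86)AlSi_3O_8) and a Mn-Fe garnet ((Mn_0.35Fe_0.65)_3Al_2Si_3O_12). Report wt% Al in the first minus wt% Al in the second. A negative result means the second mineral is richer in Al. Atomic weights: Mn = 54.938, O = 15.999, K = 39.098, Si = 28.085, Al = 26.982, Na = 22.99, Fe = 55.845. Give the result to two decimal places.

-1.09 percentage points

Al in (Na_0.14K_0.86)AlSi_3O_8: molar mass 276.072 g/mol; 1×26.982 = 26.982 g → 9.77 wt%.
Al in (Mn_0.35Fe_0.65)_3Al_2Si_3O_12: molar mass 496.790 g/mol; 2×26.982 = 53.964 g → 10.86 wt%.
Difference = 9.77 − 10.86 = -1.09 percentage points.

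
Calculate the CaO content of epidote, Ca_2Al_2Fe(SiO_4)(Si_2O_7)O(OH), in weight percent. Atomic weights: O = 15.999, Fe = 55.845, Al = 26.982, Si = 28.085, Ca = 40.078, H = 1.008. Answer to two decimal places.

23.21 wt%

Molar mass of Ca_2Al_2Fe(SiO_4)(Si_2O_7)O(OH) = 2×40.078 + 2×26.982 + 1×55.845 + 3×28.085 + 13×15.999 + 1×1.008 = 483.215 g/mol.
Each formula unit contains 2 Ca, equivalent to 2/1 = 2.0000 mol CaO.
M(CaO) = 1×40.078 + 1×15.999 = 56.077 g/mol.
Mass of CaO per formula unit = 2.0000 × 56.077 = 112.154 g.
CaO wt% = 112.154 / 483.215 × 100 = 23.21%.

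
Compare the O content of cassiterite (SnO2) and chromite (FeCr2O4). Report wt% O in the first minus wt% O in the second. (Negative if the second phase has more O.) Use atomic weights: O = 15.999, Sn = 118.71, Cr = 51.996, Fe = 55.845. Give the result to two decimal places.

O in SnO2: molar mass 150.708 g/mol; 2×15.999 = 31.998 g → 21.23 wt%.
O in FeCr2O4: molar mass 223.833 g/mol; 4×15.999 = 63.996 g → 28.59 wt%.
Difference = 21.23 − 28.59 = -7.36 percentage points.

-7.36 percentage points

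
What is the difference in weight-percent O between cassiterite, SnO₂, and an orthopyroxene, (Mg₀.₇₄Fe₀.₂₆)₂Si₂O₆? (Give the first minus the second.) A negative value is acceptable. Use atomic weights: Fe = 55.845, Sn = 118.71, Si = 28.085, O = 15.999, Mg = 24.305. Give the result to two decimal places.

M(SnO₂) = 150.708 g/mol, so wt% O = 31.998/150.708 × 100 = 21.23%.
M((Mg₀.₇₄Fe₀.₂₆)₂Si₂O₆) = 217.175 g/mol, so wt% O = 95.994/217.175 × 100 = 44.20%.
21.23 − 44.20 = -22.97 pp.

-22.97 percentage points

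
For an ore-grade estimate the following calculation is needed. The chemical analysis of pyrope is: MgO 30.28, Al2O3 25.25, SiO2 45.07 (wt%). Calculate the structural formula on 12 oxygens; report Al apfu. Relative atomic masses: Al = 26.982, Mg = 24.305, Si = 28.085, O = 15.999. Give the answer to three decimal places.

1.985 Al apfu

MgO (M=40.304): mol = 0.75129; Mg = 0.75129, O = 0.75129.
Al2O3 (M=101.961): mol = 0.24764; Al = 0.49528, O = 0.74292.
SiO2 (M=60.083): mol = 0.75013; Si = 0.75013, O = 1.50026.
ΣO = 2.99447; factor = 12/ΣO = 4.00739.
Al apfu = 0.49528 × 4.00739 = 1.985.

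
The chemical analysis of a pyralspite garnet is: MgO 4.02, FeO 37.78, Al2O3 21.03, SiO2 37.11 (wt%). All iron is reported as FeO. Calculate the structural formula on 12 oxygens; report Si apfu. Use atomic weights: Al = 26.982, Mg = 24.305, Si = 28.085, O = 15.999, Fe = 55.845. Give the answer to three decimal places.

2.989 Si apfu

4.02 wt% MgO ÷ 40.304 g/mol = 0.09974 mol, giving 0.09974 Mg and 0.09974 O.
37.78 wt% FeO ÷ 71.844 g/mol = 0.52586 mol, giving 0.52586 Fe and 0.52586 O.
21.03 wt% Al2O3 ÷ 101.961 g/mol = 0.20626 mol, giving 0.41252 Al and 0.61878 O.
37.11 wt% SiO2 ÷ 60.083 g/mol = 0.61765 mol, giving 0.61765 Si and 1.23530 O.
Oxygen sums to 2.47968; scaling by 12/2.47968 = 4.83933 puts the formula on 12 O.
Si: 0.61765 × 4.83933 = 2.989 atoms per formula unit.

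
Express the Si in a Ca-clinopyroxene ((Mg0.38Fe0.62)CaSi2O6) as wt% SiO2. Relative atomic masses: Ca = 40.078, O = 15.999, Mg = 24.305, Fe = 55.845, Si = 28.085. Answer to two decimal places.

50.90 wt%

M((Mg0.38Fe0.62)CaSi2O6) = 236.102 g/mol; M(SiO2) = 60.083 g/mol.
Moles SiO2 per formula unit = 2 Si ÷ 1 = 2.0000.
SiO2 fraction = (2.0000 × 60.083) / 236.102 = 120.166/236.102 = 0.5090.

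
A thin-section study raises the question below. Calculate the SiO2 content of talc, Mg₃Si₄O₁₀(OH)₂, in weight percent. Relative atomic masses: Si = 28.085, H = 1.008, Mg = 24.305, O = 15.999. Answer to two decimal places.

63.37 wt%

Molar mass of Mg₃Si₄O₁₀(OH)₂ = 3*24.305 + 4*28.085 + 12*15.999 + 2*1.008 = 379.259 g/mol.
Each formula unit contains 4 Si, equivalent to 4/1 = 4.0000 mol SiO2.
M(SiO2) = 1×28.085 + 2×15.999 = 60.083 g/mol.
Mass of SiO2 per formula unit = 4.0000 × 60.083 = 240.332 g.
SiO2 wt% = 240.332 / 379.259 × 100 = 63.37%.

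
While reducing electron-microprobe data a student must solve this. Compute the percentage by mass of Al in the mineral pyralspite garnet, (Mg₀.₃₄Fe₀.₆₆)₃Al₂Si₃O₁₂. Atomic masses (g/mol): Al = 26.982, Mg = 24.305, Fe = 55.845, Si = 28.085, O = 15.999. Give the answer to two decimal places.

11.59 mass %

Molar mass of (Mg₀.₃₄Fe₀.₆₆)₃Al₂Si₃O₁₂: 1.02×24.305 + 1.98×55.845 + 2×26.982 + 3×28.085 + 12×15.999 = 465.571 g/mol.
Mass of Al per formula unit: 2 × 26.982 = 53.964 g.
Weight fraction Al = 53.964 / 465.571 = 0.1159.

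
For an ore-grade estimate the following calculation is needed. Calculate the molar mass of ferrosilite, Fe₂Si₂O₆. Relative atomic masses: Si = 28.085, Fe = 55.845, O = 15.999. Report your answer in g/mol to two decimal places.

263.85 g/mol

Fe: 2 × 55.845 = 111.6900
Si: 2 × 28.085 = 56.1700
O: 6 × 15.999 = 95.9940
Summing the contributions gives the formula mass.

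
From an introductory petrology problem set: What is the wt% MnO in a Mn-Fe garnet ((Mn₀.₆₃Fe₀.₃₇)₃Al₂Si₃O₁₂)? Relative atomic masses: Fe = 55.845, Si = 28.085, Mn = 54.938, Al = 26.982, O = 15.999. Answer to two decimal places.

Molar mass of (Mn₀.₆₃Fe₀.₃₇)₃Al₂Si₃O₁₂ = 1.89×54.938 + 1.11×55.845 + 2×26.982 + 3×28.085 + 12×15.999 = 496.028 g/mol.
Each formula unit contains 1.89 Mn, equivalent to 1.89/1 = 1.8900 mol MnO.
M(MnO) = 1×54.938 + 1×15.999 = 70.937 g/mol.
Mass of MnO per formula unit = 1.8900 × 70.937 = 134.071 g.
MnO wt% = 134.071 / 496.028 × 100 = 27.03%.

27.03 wt%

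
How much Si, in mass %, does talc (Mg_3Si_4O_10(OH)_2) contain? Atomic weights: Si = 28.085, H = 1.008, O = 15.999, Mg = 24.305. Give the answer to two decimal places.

29.62 mass %

M(Mg_3Si_4O_10(OH)_2) = 379.259 g/mol.
Si contributes 4 × 28.085 = 112.340 g per mole.
112.340/379.259 = 0.2962 → 29.62%.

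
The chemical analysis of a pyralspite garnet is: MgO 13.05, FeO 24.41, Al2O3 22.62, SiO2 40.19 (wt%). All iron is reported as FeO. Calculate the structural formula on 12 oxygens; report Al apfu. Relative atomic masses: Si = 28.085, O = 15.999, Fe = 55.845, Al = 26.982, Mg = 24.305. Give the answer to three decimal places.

1.996 Al apfu

13.05 wt% MgO ÷ 40.304 g/mol = 0.32379 mol, giving 0.32379 Mg and 0.32379 O.
24.41 wt% FeO ÷ 71.844 g/mol = 0.33976 mol, giving 0.33976 Fe and 0.33976 O.
22.62 wt% Al2O3 ÷ 101.961 g/mol = 0.22185 mol, giving 0.44370 Al and 0.66555 O.
40.19 wt% SiO2 ÷ 60.083 g/mol = 0.66891 mol, giving 0.66891 Si and 1.33782 O.
Oxygen sums to 2.66692; scaling by 12/2.66692 = 4.49957 puts the formula on 12 O.
Al: 0.44370 × 4.49957 = 1.996 atoms per formula unit.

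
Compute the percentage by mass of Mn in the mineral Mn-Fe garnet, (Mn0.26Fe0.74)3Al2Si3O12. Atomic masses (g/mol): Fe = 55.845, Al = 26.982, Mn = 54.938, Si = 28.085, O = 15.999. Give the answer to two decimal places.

Formula mass = 0.78×54.938 + 2.22×55.845 + 2×26.982 + 3×28.085 + 12×15.999 = 497.035 g/mol, of which 42.852 g is Mn.
So Mn makes up 42.852/497.035 = 0.0862 of the mass, i.e. 8.62%.

8.62 weight percent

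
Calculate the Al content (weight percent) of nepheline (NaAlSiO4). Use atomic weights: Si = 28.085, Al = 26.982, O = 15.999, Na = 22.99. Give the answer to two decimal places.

M(NaAlSiO4) = 142.053 g/mol.
Al contributes 1 × 26.982 = 26.982 g per mole.
26.982/142.053 = 0.1899 → 18.99%.

18.99 weight percent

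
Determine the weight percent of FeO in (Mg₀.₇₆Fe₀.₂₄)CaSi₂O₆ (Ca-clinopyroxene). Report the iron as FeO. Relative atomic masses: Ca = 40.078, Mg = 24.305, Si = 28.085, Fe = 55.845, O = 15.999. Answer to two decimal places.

7.69 wt%

M((Mg₀.₇₆Fe₀.₂₄)CaSi₂O₆) = 224.117 g/mol; M(FeO) = 71.844 g/mol.
Moles FeO per formula unit = 0.24 Fe ÷ 1 = 0.2400.
FeO fraction = (0.2400 × 71.844) / 224.117 = 17.243/224.117 = 0.0769.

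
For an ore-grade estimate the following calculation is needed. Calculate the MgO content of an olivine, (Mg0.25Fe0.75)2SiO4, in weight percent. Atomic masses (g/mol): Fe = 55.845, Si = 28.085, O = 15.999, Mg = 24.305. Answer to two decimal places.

Molar mass of (Mg0.25Fe0.75)2SiO4 = 0.50×24.305 + 1.50×55.845 + 1×28.085 + 4×15.999 = 188.001 g/mol.
Each formula unit contains 0.50 Mg, equivalent to 0.50/1 = 0.5000 mol MgO.
M(MgO) = 1×24.305 + 1×15.999 = 40.304 g/mol.
Mass of MgO per formula unit = 0.5000 × 40.304 = 20.152 g.
MgO wt% = 20.152 / 188.001 × 100 = 10.72%.

10.72 wt%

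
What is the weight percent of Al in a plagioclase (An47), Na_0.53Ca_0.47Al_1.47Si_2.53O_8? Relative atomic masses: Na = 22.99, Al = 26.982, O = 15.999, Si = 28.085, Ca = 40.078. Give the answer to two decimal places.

Formula mass = 0.53*22.99 + 0.47*40.078 + 1.47*26.982 + 2.53*28.085 + 8*15.999 = 269.732 g/mol, of which 39.664 g is Al.
So Al makes up 39.664/269.732 = 0.1470 of the mass, i.e. 14.70%.

14.70 mass %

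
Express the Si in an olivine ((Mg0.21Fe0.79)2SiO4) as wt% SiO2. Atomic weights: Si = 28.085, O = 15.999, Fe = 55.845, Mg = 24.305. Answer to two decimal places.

M((Mg0.21Fe0.79)2SiO4) = 190.524 g/mol; M(SiO2) = 60.083 g/mol.
Moles SiO2 per formula unit = 1 Si ÷ 1 = 1.0000.
SiO2 fraction = (1.0000 × 60.083) / 190.524 = 60.083/190.524 = 0.3154.

31.54 wt%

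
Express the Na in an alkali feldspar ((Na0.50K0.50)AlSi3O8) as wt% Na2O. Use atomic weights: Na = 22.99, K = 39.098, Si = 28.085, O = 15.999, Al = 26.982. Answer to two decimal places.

5.73 wt%

Molar mass of (Na0.50K0.50)AlSi3O8 = 0.50·22.99 + 0.50·39.098 + 1·26.982 + 3·28.085 + 8·15.999 = 270.273 g/mol.
Each formula unit contains 0.50 Na, equivalent to 0.50/2 = 0.2500 mol Na2O.
M(Na2O) = 2×22.99 + 1×15.999 = 61.979 g/mol.
Mass of Na2O per formula unit = 0.2500 × 61.979 = 15.495 g.
Na2O wt% = 15.495 / 270.273 × 100 = 5.73%.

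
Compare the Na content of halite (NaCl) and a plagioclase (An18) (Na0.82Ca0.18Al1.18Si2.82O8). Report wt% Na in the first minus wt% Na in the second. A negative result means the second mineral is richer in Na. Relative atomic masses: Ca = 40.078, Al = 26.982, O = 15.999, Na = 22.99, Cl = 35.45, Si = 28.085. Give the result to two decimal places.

M(NaCl) = 58.440 g/mol, so wt% Na = 22.990/58.440 × 100 = 39.34%.
M(Na0.82Ca0.18Al1.18Si2.82O8) = 265.096 g/mol, so wt% Na = 18.852/265.096 × 100 = 7.11%.
39.34 − 7.11 = 32.23 pp.

32.23 percentage points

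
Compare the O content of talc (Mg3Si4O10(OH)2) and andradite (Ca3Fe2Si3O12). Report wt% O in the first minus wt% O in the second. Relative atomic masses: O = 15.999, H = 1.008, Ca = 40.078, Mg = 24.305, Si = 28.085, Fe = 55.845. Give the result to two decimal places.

First mineral: 191.988 g O in 379.259 g formula = 50.62 wt% O.
Second mineral: 191.988 g O in 508.167 g formula = 37.78 wt% O.
50.62% − 37.78% gives a difference of 12.84 percentage points.

12.84 percentage points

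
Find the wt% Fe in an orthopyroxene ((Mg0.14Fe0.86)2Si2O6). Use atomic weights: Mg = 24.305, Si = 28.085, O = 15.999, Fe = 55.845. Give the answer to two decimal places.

37.66 weight percent

Formula mass = 0.28*24.305 + 1.72*55.845 + 2*28.085 + 6*15.999 = 255.023 g/mol, of which 96.053 g is Fe.
So Fe makes up 96.053/255.023 = 0.3766 of the mass, i.e. 37.66%.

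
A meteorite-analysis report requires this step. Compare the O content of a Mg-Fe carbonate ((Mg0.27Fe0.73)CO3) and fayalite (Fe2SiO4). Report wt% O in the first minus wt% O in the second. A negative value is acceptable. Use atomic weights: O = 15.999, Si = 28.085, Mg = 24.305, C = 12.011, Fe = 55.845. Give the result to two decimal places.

M((Mg0.27Fe0.73)CO3) = 107.337 g/mol, so wt% O = 47.997/107.337 × 100 = 44.72%.
M(Fe2SiO4) = 203.771 g/mol, so wt% O = 63.996/203.771 × 100 = 31.41%.
44.72 − 31.41 = 13.31 pp.

13.31 percentage points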